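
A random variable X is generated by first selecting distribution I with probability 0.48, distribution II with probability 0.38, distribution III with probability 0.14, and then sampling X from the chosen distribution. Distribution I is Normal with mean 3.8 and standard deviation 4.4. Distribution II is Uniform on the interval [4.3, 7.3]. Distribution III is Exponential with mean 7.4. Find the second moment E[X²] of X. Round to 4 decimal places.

44.6250

For each component E[X²] = Var + (mean)², giving I: 33.8; II: 34.39; III: 109.52.
Overall E[X²] = 0.48·33.8 + 0.38·34.39 + 0.14·109.52 = 44.625.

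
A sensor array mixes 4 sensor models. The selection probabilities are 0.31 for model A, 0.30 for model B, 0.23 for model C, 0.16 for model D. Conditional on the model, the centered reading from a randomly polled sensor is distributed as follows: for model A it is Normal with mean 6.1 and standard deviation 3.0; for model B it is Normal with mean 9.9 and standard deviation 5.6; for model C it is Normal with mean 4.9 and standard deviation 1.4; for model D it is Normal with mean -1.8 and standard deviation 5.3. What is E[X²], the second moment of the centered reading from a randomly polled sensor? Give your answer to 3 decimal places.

For each component E[X²] = Var + (mean)², giving A: 46.21; B: 129.37; C: 25.97; D: 31.33.
Overall E[X²] = 0.31·46.21 + 0.3·129.37 + 0.23·25.97 + 0.16·31.33 = 64.122.

64.122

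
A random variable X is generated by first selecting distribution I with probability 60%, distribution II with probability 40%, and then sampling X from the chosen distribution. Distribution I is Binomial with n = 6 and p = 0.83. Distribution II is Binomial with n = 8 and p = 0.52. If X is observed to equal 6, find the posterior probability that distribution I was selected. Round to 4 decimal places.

0.7936

Likelihoods P(X=6 | ·): I: 0.32694; II: 0.127544.
Posterior ∝ prior × likelihood. Numerator for I: 0.6·0.32694 = 0.196164.
Normalizing constant: 0.6·0.32694 + 0.4·0.127544 = 0.247182.
P(I | observation) = 0.196164 / 0.247182 = 0.793603.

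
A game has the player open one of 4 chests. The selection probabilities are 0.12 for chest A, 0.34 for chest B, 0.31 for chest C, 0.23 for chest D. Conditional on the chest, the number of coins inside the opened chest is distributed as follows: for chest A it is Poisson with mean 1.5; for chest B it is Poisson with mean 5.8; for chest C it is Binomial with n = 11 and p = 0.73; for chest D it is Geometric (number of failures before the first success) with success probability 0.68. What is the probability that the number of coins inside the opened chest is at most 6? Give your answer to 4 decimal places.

Conditional on each chest, P(X ≤ 6): A: 0.999074; B: 0.638391; C: 0.149284; D: 0.999656.
By total probability, P(X ≤ 6) = 0.12·0.999074 + 0.34·0.638391 + 0.31·0.149284 + 0.23·0.999656 = 0.613141.

0.6131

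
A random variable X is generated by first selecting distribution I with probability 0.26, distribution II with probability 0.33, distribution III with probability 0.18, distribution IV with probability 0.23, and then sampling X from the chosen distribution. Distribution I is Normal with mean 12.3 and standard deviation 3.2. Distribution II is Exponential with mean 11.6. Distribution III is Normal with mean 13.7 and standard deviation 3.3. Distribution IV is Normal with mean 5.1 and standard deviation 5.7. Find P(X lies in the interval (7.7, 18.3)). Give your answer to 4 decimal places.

0.5656

Conditional on each component, P(7.7 < X < 18.3): I: 0.894316; II: 0.308422; III: 0.883814; IV: 0.31386.
By total probability, P(7.7 < X < 18.3) = 0.26·0.894316 + 0.33·0.308422 + 0.18·0.883814 + 0.23·0.31386 = 0.565575.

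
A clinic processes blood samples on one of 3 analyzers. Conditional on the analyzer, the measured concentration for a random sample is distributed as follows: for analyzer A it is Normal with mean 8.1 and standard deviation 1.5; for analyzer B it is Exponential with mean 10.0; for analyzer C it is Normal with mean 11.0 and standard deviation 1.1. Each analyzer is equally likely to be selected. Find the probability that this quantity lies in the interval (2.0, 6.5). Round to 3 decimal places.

0.147

Conditional on each analyzer, P(2.0 < X < 6.5): A: 0.143037; B: 0.296685; C: 2.14843e-05.
By total probability, P(2.0 < X < 6.5) = 0.333333·0.143037 + 0.333333·0.296685 + 0.333333·2.14843e-05 = 0.146581.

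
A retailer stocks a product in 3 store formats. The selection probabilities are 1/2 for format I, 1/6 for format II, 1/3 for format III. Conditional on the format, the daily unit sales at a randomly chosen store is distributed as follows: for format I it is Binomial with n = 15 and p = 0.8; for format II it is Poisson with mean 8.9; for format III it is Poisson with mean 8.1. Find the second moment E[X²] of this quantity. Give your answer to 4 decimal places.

112.4550

For each component E[X²] = Var + (mean)², giving I: 146.4; II: 88.11; III: 73.71.
Overall E[X²] = 0.5·146.4 + 0.166667·88.11 + 0.333333·73.71 = 112.455.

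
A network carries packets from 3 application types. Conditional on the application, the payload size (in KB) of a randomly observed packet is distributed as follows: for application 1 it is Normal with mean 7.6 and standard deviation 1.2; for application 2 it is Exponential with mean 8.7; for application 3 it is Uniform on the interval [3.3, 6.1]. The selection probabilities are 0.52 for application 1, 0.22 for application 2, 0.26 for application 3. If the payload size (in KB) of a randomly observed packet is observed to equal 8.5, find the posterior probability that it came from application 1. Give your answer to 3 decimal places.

0.932

Likelihoods f(8.5 | ·): 1: 0.250948; 2: 0.0432683; 3: 0.
Posterior ∝ prior × likelihood. Numerator for 1: 0.52·0.250948 = 0.130493.
Normalizing constant: 0.52·0.250948 + 0.22·0.0432683 + 0.26·0 = 0.140012.
P(1 | observation) = 0.130493 / 0.140012 = 0.932013.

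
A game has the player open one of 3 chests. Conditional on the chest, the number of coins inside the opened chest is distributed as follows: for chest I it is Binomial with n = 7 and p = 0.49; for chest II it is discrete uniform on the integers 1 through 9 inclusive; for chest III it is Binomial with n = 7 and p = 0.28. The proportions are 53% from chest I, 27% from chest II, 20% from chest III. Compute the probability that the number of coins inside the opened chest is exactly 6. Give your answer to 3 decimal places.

Conditional on each chest, P(X = 6): I: 0.0494134; II: 0.111111; III: 0.00242873.
By total probability, P(X = 6) = 0.53·0.0494134 + 0.27·0.111111 + 0.2·0.00242873 = 0.0566748.

0.057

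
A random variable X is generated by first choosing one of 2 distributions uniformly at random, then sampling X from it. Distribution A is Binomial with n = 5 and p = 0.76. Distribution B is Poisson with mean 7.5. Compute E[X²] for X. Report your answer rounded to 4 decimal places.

39.5510

For each component E[X²] = Var + (mean)², giving A: 15.352; B: 63.75.
Overall E[X²] = 0.5·15.352 + 0.5·63.75 = 39.551.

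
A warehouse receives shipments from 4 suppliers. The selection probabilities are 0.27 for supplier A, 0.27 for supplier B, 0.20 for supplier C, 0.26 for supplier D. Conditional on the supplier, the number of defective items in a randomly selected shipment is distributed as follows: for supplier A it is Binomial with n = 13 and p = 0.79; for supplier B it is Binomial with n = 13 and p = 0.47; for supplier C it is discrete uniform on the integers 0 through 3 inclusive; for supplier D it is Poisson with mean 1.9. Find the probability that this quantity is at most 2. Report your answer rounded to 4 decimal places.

0.3382

Conditional on each supplier, P(X ≤ 2): A: 1.78223e-06; B: 0.0192327; C: 0.75; D: 0.70372.
By total probability, P(X ≤ 2) = 0.27·1.78223e-06 + 0.27·0.0192327 + 0.2·0.75 + 0.26·0.70372 = 0.338161.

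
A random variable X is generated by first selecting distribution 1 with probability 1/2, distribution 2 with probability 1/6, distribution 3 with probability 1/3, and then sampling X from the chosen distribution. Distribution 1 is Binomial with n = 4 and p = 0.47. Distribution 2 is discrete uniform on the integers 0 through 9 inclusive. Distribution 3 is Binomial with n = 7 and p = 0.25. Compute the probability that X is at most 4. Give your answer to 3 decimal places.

Conditional on each component, P(X ≤ 4): 1: 1; 2: 0.5; 3: 0.987122.
By total probability, P(X ≤ 4) = 0.5·1 + 0.166667·0.5 + 0.333333·0.987122 = 0.912374.

0.912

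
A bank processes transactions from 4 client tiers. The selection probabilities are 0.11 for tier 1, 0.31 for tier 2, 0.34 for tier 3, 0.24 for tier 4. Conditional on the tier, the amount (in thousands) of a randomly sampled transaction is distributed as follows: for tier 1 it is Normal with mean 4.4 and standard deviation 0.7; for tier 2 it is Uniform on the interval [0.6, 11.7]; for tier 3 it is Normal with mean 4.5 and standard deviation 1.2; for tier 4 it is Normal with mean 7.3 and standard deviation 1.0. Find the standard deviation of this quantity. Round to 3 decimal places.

2.306

Per component, 1: μ=4.4, E[X²]=19.85; 2: μ=6.15, E[X²]=48.09; 3: μ=4.5, E[X²]=21.69; 4: μ=7.3, E[X²]=54.29.
E[X] = 0.11·4.4 + 0.31·6.15 + 0.34·4.5 + 0.24·7.3 = 5.6725.
E[X²] = 0.11·19.85 + 0.31·48.09 + 0.34·21.69 + 0.24·54.29 = 37.4956.
Var(X) = E[X²] − (E[X])² = 37.4956 − 32.1773 = 5.31834.
SD(X) = √5.31834 = 2.30615.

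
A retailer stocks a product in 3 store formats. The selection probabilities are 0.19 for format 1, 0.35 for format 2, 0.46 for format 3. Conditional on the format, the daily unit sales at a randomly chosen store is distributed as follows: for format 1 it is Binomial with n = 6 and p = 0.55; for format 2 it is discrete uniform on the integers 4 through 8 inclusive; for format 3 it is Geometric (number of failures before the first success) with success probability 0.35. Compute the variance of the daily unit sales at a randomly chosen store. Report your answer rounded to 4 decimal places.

6.8530

Per component, 1: μ=3.3, E[X²]=12.375; 2: μ=6, E[X²]=38; 3: μ=1.85714, E[X²]=8.7551.
E[X] = 0.19·3.3 + 0.35·6 + 0.46·1.85714 = 3.58129.
E[X²] = 0.19·12.375 + 0.35·38 + 0.46·8.7551 = 19.6786.
Var(X) = E[X²] − (E[X])² = 19.6786 − 12.8256 = 6.85299.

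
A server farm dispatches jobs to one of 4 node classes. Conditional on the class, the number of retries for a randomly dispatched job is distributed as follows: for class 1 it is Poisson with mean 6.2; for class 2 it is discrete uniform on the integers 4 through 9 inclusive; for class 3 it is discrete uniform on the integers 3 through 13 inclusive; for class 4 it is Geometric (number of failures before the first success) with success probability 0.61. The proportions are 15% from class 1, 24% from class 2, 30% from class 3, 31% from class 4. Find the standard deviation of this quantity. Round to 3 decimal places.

3.781

Per component, 1: μ=6.2, E[X²]=44.64; 2: μ=6.5, E[X²]=45.1667; 3: μ=8, E[X²]=74; 4: μ=0.639344, E[X²]=1.45687.
E[X] = 0.15·6.2 + 0.24·6.5 + 0.3·8 + 0.31·0.639344 = 5.0882.
E[X²] = 0.15·44.64 + 0.24·45.1667 + 0.3·74 + 0.31·1.45687 = 40.1876.
Var(X) = E[X²] − (E[X])² = 40.1876 − 25.8897 = 14.2979.
SD(X) = √14.2979 = 3.78125.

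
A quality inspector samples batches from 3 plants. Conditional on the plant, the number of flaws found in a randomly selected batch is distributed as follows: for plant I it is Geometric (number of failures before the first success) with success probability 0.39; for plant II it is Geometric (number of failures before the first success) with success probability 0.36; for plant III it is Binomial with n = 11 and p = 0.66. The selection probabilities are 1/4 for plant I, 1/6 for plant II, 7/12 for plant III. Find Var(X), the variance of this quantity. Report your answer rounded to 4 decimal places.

Per component, I: μ=1.5641, E[X²]=6.45694; II: μ=1.77778, E[X²]=8.09877; III: μ=7.26, E[X²]=55.176.
E[X] = 0.25·1.5641 + 0.166667·1.77778 + 0.583333·7.26 = 4.92232.
E[X²] = 0.25·6.45694 + 0.166667·8.09877 + 0.583333·55.176 = 35.15.
Var(X) = E[X²] − (E[X])² = 35.15 − 24.2293 = 10.9208.

10.9208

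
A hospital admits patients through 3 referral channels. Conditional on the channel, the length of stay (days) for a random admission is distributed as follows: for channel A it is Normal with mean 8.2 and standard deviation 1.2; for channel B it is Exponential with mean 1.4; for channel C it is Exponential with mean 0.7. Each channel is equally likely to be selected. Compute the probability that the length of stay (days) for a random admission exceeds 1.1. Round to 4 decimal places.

0.5545

Conditional on each channel, P(X > 1.1): A: 1; B: 0.455794; C: 0.207748.
By total probability, P(X > 1.1) = 0.333333·1 + 0.333333·0.455794 + 0.333333·0.207748 = 0.554514.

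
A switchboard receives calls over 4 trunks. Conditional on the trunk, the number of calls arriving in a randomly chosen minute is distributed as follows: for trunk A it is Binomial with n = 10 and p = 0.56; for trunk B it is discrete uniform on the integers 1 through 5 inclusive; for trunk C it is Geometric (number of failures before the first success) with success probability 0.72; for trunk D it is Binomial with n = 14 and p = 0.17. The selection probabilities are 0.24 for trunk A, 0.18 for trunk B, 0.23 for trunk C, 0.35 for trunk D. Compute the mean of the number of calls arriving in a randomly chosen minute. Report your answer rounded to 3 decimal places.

2.806

Component means — A: 5.6; B: 3; C: 0.388889; D: 2.38.
E[X] = 0.24·5.6 + 0.18·3 + 0.23·0.388889 + 0.35·2.38 = 2.80644.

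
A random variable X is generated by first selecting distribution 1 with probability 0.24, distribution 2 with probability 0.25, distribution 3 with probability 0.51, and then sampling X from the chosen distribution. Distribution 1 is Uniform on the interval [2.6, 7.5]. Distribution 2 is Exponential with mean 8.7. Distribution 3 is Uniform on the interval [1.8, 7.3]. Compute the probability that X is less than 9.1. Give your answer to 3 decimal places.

Conditional on each component, P(X < 9.1): 1: 1; 2: 0.648652; 3: 1.
By total probability, P(X < 9.1) = 0.24·1 + 0.25·0.648652 + 0.51·1 = 0.912163.

0.912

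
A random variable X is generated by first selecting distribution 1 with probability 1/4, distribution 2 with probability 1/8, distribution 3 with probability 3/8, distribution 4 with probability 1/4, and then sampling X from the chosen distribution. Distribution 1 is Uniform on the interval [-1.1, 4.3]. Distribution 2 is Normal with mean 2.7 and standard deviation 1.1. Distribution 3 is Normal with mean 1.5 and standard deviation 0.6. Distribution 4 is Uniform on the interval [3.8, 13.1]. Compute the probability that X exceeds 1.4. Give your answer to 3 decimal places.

0.707

Conditional on each component, P(X > 1.4): 1: 0.537037; 2: 0.881361; 3: 0.566184; 4: 1.
By total probability, P(X > 1.4) = 0.25·0.537037 + 0.125·0.881361 + 0.375·0.566184 + 0.25·1 = 0.706748.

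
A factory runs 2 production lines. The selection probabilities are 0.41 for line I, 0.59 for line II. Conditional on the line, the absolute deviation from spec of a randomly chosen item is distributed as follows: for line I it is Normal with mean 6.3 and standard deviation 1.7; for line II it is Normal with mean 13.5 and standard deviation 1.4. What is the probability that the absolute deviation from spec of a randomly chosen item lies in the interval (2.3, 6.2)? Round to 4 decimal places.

0.1916

Conditional on each line, P(2.3 < X < 6.2): I: 0.467234; II: 9.22634e-08.
By total probability, P(2.3 < X < 6.2) = 0.41·0.467234 + 0.59·9.22634e-08 = 0.191566.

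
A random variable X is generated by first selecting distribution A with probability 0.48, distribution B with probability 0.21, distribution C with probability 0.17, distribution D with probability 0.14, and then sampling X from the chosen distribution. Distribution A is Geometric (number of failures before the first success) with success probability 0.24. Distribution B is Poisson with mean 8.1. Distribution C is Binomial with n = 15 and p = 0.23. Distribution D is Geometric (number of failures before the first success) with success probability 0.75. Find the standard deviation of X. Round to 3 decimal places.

Per component, A: μ=3.16667, E[X²]=23.2222; B: μ=8.1, E[X²]=73.71; C: μ=3.45, E[X²]=14.559; D: μ=0.333333, E[X²]=0.555556.
E[X] = 0.48·3.16667 + 0.21·8.1 + 0.17·3.45 + 0.14·0.333333 = 3.85417.
E[X²] = 0.48·23.2222 + 0.21·73.71 + 0.17·14.559 + 0.14·0.555556 = 29.1786.
Var(X) = E[X²] − (E[X])² = 29.1786 − 14.8546 = 14.324.
SD(X) = √14.324 = 3.7847.

3.785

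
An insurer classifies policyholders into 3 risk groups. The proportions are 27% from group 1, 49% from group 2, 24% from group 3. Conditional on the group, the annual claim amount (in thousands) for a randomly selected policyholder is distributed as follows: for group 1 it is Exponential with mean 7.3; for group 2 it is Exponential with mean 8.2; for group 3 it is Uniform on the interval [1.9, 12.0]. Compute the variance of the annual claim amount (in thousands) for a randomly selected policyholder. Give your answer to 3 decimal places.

49.675

Per component, 1: μ=7.3, E[X²]=106.58; 2: μ=8.2, E[X²]=134.48; 3: μ=6.95, E[X²]=56.8033.
E[X] = 0.27·7.3 + 0.49·8.2 + 0.24·6.95 = 7.657.
E[X²] = 0.27·106.58 + 0.49·134.48 + 0.24·56.8033 = 108.305.
Var(X) = E[X²] − (E[X])² = 108.305 − 58.6296 = 49.675.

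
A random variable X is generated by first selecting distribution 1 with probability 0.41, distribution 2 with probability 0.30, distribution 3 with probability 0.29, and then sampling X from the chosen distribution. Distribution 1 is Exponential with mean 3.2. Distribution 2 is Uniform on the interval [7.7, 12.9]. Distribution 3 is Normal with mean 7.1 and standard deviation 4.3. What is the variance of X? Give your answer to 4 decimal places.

19.1363

Per component, 1: μ=3.2, E[X²]=20.48; 2: μ=10.3, E[X²]=108.343; 3: μ=7.1, E[X²]=68.9.
E[X] = 0.41·3.2 + 0.3·10.3 + 0.29·7.1 = 6.461.
E[X²] = 0.41·20.48 + 0.3·108.343 + 0.29·68.9 = 60.8808.
Var(X) = E[X²] − (E[X])² = 60.8808 − 41.7445 = 19.1363.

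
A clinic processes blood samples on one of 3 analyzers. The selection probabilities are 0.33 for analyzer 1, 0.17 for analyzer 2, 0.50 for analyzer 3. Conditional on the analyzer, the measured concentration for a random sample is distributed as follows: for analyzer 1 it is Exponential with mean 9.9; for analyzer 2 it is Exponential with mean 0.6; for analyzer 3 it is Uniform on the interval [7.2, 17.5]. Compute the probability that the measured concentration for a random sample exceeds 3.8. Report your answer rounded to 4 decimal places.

Conditional on each analyzer, P(X > 3.8): 1: 0.681242; 2: 0.0017761; 3: 1.
By total probability, P(X > 3.8) = 0.33·0.681242 + 0.17·0.0017761 + 0.5·1 = 0.725112.

0.7251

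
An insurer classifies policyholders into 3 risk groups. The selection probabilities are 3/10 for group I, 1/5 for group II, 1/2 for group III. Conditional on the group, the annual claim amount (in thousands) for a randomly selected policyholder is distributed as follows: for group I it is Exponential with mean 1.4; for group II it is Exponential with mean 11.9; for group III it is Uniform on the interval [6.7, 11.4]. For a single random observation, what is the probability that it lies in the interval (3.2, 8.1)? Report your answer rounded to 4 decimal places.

Conditional on each group, P(3.2 < X < 8.1): I: 0.0986303; II: 0.257937; III: 0.297872.
By total probability, P(3.2 < X < 8.1) = 0.3·0.0986303 + 0.2·0.257937 + 0.5·0.297872 = 0.230113.

0.2301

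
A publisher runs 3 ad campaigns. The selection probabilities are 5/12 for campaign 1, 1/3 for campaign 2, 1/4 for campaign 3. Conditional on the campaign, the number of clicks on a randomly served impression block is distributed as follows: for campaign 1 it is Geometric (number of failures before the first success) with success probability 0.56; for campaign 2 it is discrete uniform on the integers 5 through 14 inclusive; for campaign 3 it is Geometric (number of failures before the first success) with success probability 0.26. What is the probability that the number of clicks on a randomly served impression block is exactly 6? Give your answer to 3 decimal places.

0.046

Conditional on each campaign, P(X = 6): 1: 0.00406354; 2: 0.1; 3: 0.0426937.
By total probability, P(X = 6) = 0.416667·0.00406354 + 0.333333·0.1 + 0.25·0.0426937 = 0.0456999.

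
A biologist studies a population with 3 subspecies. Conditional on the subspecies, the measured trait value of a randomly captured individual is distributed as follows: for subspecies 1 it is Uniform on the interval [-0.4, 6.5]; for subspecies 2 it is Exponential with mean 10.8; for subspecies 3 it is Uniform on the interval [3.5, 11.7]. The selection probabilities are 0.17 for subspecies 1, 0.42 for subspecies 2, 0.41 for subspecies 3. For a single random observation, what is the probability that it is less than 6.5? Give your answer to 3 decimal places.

0.510

Conditional on each subspecies, P(X < 6.5): 1: 1; 2: 0.452204; 3: 0.365854.
By total probability, P(X < 6.5) = 0.17·1 + 0.42·0.452204 + 0.41·0.365854 = 0.509926.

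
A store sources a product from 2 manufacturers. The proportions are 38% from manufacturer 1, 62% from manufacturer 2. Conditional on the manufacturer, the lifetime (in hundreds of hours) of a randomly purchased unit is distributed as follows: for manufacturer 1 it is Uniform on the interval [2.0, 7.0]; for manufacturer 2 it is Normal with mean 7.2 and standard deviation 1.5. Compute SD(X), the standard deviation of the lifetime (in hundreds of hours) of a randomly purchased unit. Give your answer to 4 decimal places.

1.9759

Per component, 1: μ=4.5, E[X²]=22.3333; 2: μ=7.2, E[X²]=54.09.
E[X] = 0.38·4.5 + 0.62·7.2 = 6.174.
E[X²] = 0.38·22.3333 + 0.62·54.09 = 42.0225.
Var(X) = E[X²] − (E[X])² = 42.0225 − 38.1183 = 3.90419.
SD(X) = √3.90419 = 1.9759.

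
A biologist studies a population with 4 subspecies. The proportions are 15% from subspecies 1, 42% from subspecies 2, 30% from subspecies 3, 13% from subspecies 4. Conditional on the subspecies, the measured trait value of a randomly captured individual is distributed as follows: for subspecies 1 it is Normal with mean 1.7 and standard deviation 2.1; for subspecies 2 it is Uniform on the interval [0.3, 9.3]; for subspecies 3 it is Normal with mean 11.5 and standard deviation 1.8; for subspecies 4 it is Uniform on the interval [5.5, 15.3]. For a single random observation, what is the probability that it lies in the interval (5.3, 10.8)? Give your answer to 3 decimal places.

0.368

Conditional on each subspecies, P(5.3 < X < 10.8): 1: 0.0432308; 2: 0.444444; 3: 0.348393; 4: 0.540816.
By total probability, P(5.3 < X < 10.8) = 0.15·0.0432308 + 0.42·0.444444 + 0.3·0.348393 + 0.13·0.540816 = 0.367975.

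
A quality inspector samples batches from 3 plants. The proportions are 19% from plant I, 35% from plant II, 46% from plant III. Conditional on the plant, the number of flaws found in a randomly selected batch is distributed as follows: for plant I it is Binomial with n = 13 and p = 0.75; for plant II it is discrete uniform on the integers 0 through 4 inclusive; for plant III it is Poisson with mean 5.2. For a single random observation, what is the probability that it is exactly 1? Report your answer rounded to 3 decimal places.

0.083

Conditional on each plant, P(X = 1): I: 5.81145e-07; II: 0.2; III: 0.0286861.
By total probability, P(X = 1) = 0.19·5.81145e-07 + 0.35·0.2 + 0.46·0.0286861 = 0.0831957.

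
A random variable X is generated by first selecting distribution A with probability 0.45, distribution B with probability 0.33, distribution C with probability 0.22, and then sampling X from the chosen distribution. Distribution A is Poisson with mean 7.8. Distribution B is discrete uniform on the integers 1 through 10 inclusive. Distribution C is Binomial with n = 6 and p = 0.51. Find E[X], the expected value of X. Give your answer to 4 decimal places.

5.9982

Component means — A: 7.8; B: 5.5; C: 3.06.
E[X] = 0.45·7.8 + 0.33·5.5 + 0.22·3.06 = 5.9982.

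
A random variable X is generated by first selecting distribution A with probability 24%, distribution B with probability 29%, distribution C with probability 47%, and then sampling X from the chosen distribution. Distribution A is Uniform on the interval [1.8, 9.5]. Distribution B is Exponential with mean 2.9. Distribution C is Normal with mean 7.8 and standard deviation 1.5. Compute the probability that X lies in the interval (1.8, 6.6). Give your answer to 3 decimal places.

0.375

Conditional on each component, P(1.8 < X < 6.6): A: 0.623377; B: 0.434865; C: 0.211824.
By total probability, P(1.8 < X < 6.6) = 0.24·0.623377 + 0.29·0.434865 + 0.47·0.211824 = 0.375278.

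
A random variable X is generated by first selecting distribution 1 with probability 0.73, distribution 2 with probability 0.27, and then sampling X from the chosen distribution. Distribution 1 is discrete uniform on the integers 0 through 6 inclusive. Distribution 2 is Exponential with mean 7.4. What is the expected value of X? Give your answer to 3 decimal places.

4.188

Component means — 1: 3; 2: 7.4.
E[X] = 0.73·3 + 0.27·7.4 = 4.188.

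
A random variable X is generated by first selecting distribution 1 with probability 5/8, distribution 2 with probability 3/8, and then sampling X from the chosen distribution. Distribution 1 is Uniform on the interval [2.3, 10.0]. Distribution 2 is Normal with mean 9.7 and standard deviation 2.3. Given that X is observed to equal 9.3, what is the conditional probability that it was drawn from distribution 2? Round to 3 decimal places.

Likelihoods f(9.3 | ·): 1: 0.12987; 2: 0.17085.
Posterior ∝ prior × likelihood. Numerator for 2: 0.375·0.17085 = 0.0640687.
Normalizing constant: 0.625·0.12987 + 0.375·0.17085 = 0.145238.
P(2 | observation) = 0.0640687 / 0.145238 = 0.44113.

0.441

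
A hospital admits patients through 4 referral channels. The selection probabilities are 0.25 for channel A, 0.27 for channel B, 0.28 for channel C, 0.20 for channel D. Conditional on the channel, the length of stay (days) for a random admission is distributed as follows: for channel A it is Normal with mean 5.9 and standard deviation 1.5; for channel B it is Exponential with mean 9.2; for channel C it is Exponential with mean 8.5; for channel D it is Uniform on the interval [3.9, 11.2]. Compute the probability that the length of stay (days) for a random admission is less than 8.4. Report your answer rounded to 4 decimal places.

0.6988

Conditional on each channel, P(X < 8.4): A: 0.95221; B: 0.598699; C: 0.627767; D: 0.616438.
By total probability, P(X < 8.4) = 0.25·0.95221 + 0.27·0.598699 + 0.28·0.627767 + 0.2·0.616438 = 0.698764.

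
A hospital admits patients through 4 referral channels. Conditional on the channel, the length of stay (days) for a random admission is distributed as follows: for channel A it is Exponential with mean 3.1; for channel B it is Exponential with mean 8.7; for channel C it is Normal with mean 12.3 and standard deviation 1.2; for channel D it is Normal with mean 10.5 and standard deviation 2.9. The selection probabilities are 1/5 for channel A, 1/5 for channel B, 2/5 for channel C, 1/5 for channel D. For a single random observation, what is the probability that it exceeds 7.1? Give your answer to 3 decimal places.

Conditional on each channel, P(X > 7.1): A: 0.101234; B: 0.442156; C: 0.999993; D: 0.879485.
By total probability, P(X > 7.1) = 0.2·0.101234 + 0.2·0.442156 + 0.4·0.999993 + 0.2·0.879485 = 0.684572.

0.685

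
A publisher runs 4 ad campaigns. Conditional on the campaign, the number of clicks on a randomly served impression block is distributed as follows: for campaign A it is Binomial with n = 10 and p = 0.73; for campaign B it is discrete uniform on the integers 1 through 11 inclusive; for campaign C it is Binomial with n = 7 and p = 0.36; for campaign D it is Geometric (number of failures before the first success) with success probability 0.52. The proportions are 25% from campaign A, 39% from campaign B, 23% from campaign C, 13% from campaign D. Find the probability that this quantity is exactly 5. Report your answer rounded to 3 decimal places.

Conditional on each campaign, P(X = 5): A: 0.0749607; B: 0.0909091; C: 0.0520106; D: 0.0132498.
By total probability, P(X = 5) = 0.25·0.0749607 + 0.39·0.0909091 + 0.23·0.0520106 + 0.13·0.0132498 = 0.0678796.

0.068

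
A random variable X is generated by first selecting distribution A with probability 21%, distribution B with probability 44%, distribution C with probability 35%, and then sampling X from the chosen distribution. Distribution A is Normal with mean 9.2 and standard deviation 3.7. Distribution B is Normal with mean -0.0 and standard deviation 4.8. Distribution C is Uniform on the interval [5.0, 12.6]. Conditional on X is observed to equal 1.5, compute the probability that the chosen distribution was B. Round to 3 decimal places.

0.931

Likelihoods f(1.5 | ·): A: 0.012367; B: 0.0791522; C: 0.
Posterior ∝ prior × likelihood. Numerator for B: 0.44·0.0791522 = 0.034827.
Normalizing constant: 0.21·0.012367 + 0.44·0.0791522 + 0.35·0 = 0.0374241.
P(B | observation) = 0.034827 / 0.0374241 = 0.930604.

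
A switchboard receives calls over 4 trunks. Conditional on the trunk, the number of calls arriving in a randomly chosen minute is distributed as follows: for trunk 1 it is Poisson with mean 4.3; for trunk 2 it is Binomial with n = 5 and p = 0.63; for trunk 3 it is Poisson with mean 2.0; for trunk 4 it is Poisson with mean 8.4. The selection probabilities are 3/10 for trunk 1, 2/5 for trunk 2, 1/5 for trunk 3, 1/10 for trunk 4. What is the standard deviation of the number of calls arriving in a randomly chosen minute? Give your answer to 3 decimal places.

2.450

Per component, 1: μ=4.3, E[X²]=22.79; 2: μ=3.15, E[X²]=11.088; 3: μ=2, E[X²]=6; 4: μ=8.4, E[X²]=78.96.
E[X] = 0.3·4.3 + 0.4·3.15 + 0.2·2 + 0.1·8.4 = 3.79.
E[X²] = 0.3·22.79 + 0.4·11.088 + 0.2·6 + 0.1·78.96 = 20.3682.
Var(X) = E[X²] − (E[X])² = 20.3682 − 14.3641 = 6.0041.
SD(X) = √6.0041 = 2.45033.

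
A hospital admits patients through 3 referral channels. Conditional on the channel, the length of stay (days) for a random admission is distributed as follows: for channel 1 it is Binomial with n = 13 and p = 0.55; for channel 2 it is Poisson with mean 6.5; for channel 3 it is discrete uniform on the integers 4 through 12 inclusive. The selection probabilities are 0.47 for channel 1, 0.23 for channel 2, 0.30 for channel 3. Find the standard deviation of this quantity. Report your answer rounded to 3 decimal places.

Per component, 1: μ=7.15, E[X²]=54.34; 2: μ=6.5, E[X²]=48.75; 3: μ=8, E[X²]=70.6667.
E[X] = 0.47·7.15 + 0.23·6.5 + 0.3·8 = 7.2555.
E[X²] = 0.47·54.34 + 0.23·48.75 + 0.3·70.6667 = 57.9523.
Var(X) = E[X²] − (E[X])² = 57.9523 − 52.6423 = 5.31002.
SD(X) = √5.31002 = 2.30435.

2.304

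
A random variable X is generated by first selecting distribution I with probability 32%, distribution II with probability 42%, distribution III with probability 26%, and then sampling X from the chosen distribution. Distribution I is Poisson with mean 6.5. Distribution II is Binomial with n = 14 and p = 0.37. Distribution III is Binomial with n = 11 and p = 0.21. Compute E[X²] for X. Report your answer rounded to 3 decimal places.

For each component E[X²] = Var + (mean)², giving I: 48.75; II: 30.0958; III: 7.161.
Overall E[X²] = 0.32·48.75 + 0.42·30.0958 + 0.26·7.161 = 30.1021.

30.102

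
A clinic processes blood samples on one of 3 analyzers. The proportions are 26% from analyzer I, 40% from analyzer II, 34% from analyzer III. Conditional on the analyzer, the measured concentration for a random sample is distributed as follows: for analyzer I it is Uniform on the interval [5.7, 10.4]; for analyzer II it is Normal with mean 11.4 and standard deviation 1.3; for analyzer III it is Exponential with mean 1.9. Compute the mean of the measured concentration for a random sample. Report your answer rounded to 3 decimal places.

7.299

Component means — I: 8.05; II: 11.4; III: 1.9.
E[X] = 0.26·8.05 + 0.4·11.4 + 0.34·1.9 = 7.299.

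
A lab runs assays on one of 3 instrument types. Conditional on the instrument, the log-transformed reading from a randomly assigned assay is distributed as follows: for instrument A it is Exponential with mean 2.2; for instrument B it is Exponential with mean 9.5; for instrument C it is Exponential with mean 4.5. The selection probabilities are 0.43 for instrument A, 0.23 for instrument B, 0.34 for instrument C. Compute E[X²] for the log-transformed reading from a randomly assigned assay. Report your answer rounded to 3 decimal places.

59.447

For each component E[X²] = Var + (mean)², giving A: 9.68; B: 180.5; C: 40.5.
Overall E[X²] = 0.43·9.68 + 0.23·180.5 + 0.34·40.5 = 59.4474.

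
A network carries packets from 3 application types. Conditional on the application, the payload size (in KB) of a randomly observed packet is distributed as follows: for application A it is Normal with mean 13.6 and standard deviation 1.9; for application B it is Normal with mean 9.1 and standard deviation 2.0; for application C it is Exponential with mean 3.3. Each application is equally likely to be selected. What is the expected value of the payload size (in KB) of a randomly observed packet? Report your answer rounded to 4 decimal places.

Component means — A: 13.6; B: 9.1; C: 3.3.
E[X] = 0.333333·13.6 + 0.333333·9.1 + 0.333333·3.3 = 8.66667.

8.6667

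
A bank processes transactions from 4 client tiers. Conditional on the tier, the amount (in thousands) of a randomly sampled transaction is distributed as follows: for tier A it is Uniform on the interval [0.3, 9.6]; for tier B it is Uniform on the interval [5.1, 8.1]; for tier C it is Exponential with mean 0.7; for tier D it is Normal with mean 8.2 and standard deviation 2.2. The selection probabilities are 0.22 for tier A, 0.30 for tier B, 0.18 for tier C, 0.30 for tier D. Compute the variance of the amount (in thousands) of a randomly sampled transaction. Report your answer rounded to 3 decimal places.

Per component, A: μ=4.95, E[X²]=31.71; B: μ=6.6, E[X²]=44.31; C: μ=0.7, E[X²]=0.98; D: μ=8.2, E[X²]=72.08.
E[X] = 0.22·4.95 + 0.3·6.6 + 0.18·0.7 + 0.3·8.2 = 5.655.
E[X²] = 0.22·31.71 + 0.3·44.31 + 0.18·0.98 + 0.3·72.08 = 42.0696.
Var(X) = E[X²] − (E[X])² = 42.0696 − 31.979 = 10.0906.

10.091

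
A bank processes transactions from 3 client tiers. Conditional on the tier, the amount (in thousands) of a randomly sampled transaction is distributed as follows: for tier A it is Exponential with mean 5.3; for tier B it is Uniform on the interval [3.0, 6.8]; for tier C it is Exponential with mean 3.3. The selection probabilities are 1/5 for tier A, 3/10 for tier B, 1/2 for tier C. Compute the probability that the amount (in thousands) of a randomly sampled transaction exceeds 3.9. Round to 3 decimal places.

Conditional on each tier, P(X > 3.9): A: 0.479099; B: 0.763158; C: 0.306721.
By total probability, P(X > 3.9) = 0.2·0.479099 + 0.3·0.763158 + 0.5·0.306721 = 0.478127.

0.478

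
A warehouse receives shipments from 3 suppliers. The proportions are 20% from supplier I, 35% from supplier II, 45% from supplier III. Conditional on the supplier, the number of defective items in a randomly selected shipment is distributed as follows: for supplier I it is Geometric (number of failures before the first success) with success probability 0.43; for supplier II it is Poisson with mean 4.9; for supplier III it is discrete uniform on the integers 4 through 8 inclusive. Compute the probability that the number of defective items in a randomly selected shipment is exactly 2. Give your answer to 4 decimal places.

0.0592

Conditional on each supplier, P(X = 2): I: 0.139707; II: 0.0893962; III: 0.
By total probability, P(X = 2) = 0.2·0.139707 + 0.35·0.0893962 + 0.45·0 = 0.0592301.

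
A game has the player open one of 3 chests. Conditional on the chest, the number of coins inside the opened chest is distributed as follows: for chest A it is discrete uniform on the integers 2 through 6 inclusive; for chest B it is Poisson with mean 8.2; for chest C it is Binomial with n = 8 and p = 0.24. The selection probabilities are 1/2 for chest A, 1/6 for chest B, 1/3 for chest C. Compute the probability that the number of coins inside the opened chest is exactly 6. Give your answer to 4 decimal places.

0.1204

Conditional on each chest, P(X = 6): A: 0.2; B: 0.115967; C: 0.00309067.
By total probability, P(X = 6) = 0.5·0.2 + 0.166667·0.115967 + 0.333333·0.00309067 = 0.120358.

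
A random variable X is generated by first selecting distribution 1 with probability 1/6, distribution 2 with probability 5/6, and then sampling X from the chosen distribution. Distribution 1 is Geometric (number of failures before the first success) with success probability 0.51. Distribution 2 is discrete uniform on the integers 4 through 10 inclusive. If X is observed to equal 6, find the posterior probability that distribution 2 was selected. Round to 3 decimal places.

Likelihoods P(X=6 | ·): 1: 0.00705906; 2: 0.142857.
Posterior ∝ prior × likelihood. Numerator for 2: 0.833333·0.142857 = 0.119048.
Normalizing constant: 0.166667·0.00705906 + 0.833333·0.142857 = 0.120224.
P(2 | observation) = 0.119048 / 0.120224 = 0.990214.

0.990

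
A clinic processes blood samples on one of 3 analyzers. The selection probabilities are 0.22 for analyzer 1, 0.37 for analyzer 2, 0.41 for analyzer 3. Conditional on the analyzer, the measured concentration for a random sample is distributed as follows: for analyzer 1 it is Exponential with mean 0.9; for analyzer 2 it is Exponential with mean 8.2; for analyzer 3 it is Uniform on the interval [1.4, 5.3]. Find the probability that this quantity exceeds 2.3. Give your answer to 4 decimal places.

0.6120

Conditional on each analyzer, P(X > 2.3): 1: 0.0776491; 2: 0.755415; 3: 0.769231.
By total probability, P(X > 2.3) = 0.22·0.0776491 + 0.37·0.755415 + 0.41·0.769231 = 0.611971.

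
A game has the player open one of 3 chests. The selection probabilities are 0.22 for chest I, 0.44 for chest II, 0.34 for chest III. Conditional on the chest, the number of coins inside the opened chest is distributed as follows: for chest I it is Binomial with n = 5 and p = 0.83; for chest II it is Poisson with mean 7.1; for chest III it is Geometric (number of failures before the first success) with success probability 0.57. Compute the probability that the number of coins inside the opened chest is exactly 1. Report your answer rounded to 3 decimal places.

0.087

Conditional on each chest, P(X = 1): I: 0.00346612; II: 0.00585824; III: 0.2451.
By total probability, P(X = 1) = 0.22·0.00346612 + 0.44·0.00585824 + 0.34·0.2451 = 0.0866742.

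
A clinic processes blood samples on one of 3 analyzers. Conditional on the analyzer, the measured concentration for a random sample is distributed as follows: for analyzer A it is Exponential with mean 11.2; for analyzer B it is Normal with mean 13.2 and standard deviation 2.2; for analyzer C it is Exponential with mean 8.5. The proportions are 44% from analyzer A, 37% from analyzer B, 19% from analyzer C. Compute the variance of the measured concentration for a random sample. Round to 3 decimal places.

73.525

Per component, A: μ=11.2, E[X²]=250.88; B: μ=13.2, E[X²]=179.08; C: μ=8.5, E[X²]=144.5.
E[X] = 0.44·11.2 + 0.37·13.2 + 0.19·8.5 = 11.427.
E[X²] = 0.44·250.88 + 0.37·179.08 + 0.19·144.5 = 204.102.
Var(X) = E[X²] − (E[X])² = 204.102 − 130.576 = 73.5255.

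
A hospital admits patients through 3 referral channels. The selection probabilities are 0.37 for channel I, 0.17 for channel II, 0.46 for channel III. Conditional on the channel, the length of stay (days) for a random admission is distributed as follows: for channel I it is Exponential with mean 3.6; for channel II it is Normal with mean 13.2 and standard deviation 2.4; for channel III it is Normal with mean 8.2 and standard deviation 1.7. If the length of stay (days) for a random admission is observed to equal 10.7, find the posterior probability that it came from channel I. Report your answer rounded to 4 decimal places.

Likelihoods f(10.7 | ·): I: 0.0142193; II: 0.0966227; III: 0.0795888.
Posterior ∝ prior × likelihood. Numerator for I: 0.37·0.0142193 = 0.00526114.
Normalizing constant: 0.37·0.0142193 + 0.17·0.0966227 + 0.46·0.0795888 = 0.0582978.
P(I | observation) = 0.00526114 / 0.0582978 = 0.0902458.

0.0902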